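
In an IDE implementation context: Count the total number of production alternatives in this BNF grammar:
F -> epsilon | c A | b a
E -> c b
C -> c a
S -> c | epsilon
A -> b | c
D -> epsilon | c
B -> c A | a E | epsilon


Counting alternatives per rule:
  F: 3 alternative(s)
  E: 1 alternative(s)
  C: 1 alternative(s)
  S: 2 alternative(s)
  A: 2 alternative(s)
  D: 2 alternative(s)
  B: 3 alternative(s)
Sum: 3 + 1 + 1 + 2 + 2 + 2 + 3 = 14

14


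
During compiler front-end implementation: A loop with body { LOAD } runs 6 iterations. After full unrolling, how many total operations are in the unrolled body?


Loop body operations: LOAD (1 op per iteration)
Unrolling 6 iterations:
  Iteration 1: LOAD (1 ops)
  Iteration 2: LOAD (1 ops)
  Iteration 3: LOAD (1 ops)
  Iteration 4: LOAD (1 ops)
  Iteration 5: LOAD (1 ops)
  Iteration 6: LOAD (1 ops)
Total: 6 iterations * 1 ops/iter = 6 operations

6


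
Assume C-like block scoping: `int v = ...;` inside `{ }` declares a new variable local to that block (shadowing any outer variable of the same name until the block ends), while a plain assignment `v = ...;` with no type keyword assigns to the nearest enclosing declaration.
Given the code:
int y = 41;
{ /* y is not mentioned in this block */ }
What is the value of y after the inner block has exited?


Analyzing scoping rules:
Outer scope: declares y = 41
Inner block: y is neither redeclared nor assigned -> unchanged
After the block -> 41
Result: 41

41


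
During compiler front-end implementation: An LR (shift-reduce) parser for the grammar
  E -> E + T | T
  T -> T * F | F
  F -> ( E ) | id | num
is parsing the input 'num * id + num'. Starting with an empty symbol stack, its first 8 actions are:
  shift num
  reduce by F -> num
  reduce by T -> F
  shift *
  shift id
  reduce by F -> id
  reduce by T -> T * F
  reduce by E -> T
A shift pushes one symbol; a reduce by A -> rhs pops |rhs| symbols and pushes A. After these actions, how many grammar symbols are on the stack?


Tracking the symbol stack through each action:
  Action 1: shift 'num' : push -> stack = [num] (size 1)
  Action 2: reduce by F -> num : pop 1, push F -> stack = [F] (size 1)
  Action 3: reduce by T -> F : pop 1, push T -> stack = [T] (size 1)
  Action 4: shift '*' : push -> stack = [T, *] (size 2)
  Action 5: shift 'id' : push -> stack = [T, *, id] (size 3)
  Action 6: reduce by F -> id : pop 1, push F -> stack = [T, *, F] (size 3)
  Action 7: reduce by T -> T * F : pop 3, push T -> stack = [T] (size 1)
  Action 8: reduce by E -> T : pop 1, push E -> stack = [E] (size 1)
Final stack size: 1

1


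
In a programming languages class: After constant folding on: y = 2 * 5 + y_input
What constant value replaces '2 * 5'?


Identifying constant sub-expression:
  Original: y = 2 * 5 + y_input
  2 and 5 are both compile-time constants
  Evaluating: 2 * 5 = 10
  After folding: y = 10 + y_input

10


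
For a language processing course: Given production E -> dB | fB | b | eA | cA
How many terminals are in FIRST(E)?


Production: E -> dB | fB | b | eA | cA
Examining each alternative for leading terminals:
  E -> dB : first terminal = 'd'
  E -> fB : first terminal = 'f'
  E -> b : first terminal = 'b'
  E -> eA : first terminal = 'e'
  E -> cA : first terminal = 'c'
FIRST(E) = {b, c, d, e, f}
Count: 5

5


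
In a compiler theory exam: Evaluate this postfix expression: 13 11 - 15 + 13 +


Processing tokens left to right:
Push 13, Push 11
Pop 13 and 11, compute 13 - 11 = 2, push 2
Push 15
Pop 2 and 15, compute 2 + 15 = 17, push 17
Push 13
Pop 17 and 13, compute 17 + 13 = 30, push 30
Stack result: 30

30


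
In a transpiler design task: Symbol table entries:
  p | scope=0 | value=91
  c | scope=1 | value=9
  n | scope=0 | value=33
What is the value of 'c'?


Searching symbol table for 'c':
  p | scope=0 | value=91
  c | scope=1 | value=9 <- MATCH
  n | scope=0 | value=33
Found 'c' at scope 1 with value 9

9


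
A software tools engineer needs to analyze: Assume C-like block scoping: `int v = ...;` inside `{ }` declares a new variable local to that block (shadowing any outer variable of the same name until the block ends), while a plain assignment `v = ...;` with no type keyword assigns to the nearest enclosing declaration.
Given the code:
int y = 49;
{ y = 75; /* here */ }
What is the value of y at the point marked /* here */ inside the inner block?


Analyzing scoping rules:
Outer scope: declares y = 49
Inner block: 'y = 75;' has no type keyword, so it is an assignment to the outer y (no shadowing)
Inside the block, after the assignment -> 75
Result: 75

75


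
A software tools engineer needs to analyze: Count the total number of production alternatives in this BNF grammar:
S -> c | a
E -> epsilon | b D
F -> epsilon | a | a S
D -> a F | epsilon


Counting alternatives per rule:
  S: 2 alternative(s)
  E: 2 alternative(s)
  F: 3 alternative(s)
  D: 2 alternative(s)
Sum: 2 + 2 + 3 + 2 = 9

9


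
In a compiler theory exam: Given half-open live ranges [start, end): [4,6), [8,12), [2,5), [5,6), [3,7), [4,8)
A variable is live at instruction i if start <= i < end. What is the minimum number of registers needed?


Live ranges:
  Var0: [4, 6)
  Var1: [8, 12)
  Var2: [2, 5)
  Var3: [5, 6)
  Var4: [3, 7)
  Var5: [4, 8)
Sweep-line events (position, delta, active):
  pos=2 start -> active=1
  pos=3 start -> active=2
  pos=4 start -> active=3
  pos=4 start -> active=4
  pos=5 end -> active=3
  pos=5 start -> active=4
  pos=6 end -> active=3
  pos=6 end -> active=2
  pos=7 end -> active=1
  pos=8 end -> active=0
  pos=8 start -> active=1
  pos=12 end -> active=0
Maximum simultaneous active: 4
Minimum registers needed: 4

4


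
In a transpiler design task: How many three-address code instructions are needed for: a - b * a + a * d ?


Expression: a - b * a + a * d
Generating three-address code (respecting * over +/- precedence):
  Instruction 1: t1 = b * a
  Instruction 2: t2 = a * d
  Instruction 3: t3 = a - t1
  Instruction 4: t4 = t3 + t2
Total instructions: 4

4


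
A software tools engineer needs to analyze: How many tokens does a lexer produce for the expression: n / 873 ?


Scanning 'n / 873'
Token 1: 'n' -> identifier
Token 2: '/' -> operator
Token 3: '873' -> integer_literal
Total tokens: 3

3


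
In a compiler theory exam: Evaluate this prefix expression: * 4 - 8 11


Parsing prefix expression: * 4 - 8 11
Step 1: Innermost operation '- 8 11'
  8 - 11 = -3
Step 2: Outer operation '* 4 [-3]'
  4 * -3 = -12

-12


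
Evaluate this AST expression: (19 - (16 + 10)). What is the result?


Expression: (19 - (16 + 10))
Evaluating step by step:
  16 + 10 = 26
  19 - 26 = -7
Result: -7

-7


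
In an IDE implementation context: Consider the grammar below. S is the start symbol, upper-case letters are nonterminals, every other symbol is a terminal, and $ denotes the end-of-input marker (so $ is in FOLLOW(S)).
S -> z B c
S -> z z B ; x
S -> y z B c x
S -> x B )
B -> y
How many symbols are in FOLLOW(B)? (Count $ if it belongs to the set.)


S is the start symbol and does not occur in any rule body, so FOLLOW(S) = {$}.
Examining every occurrence of B in a rule body:
  S -> z B c : B is followed by terminal 'c' -> add 'c'
  S -> z z B ; x : B is followed by terminal ';' -> add ';'
  S -> y z B c x : B is followed by terminal 'c' -> add 'c' (already in the set)
  S -> x B ) : B is followed by terminal ')' -> add ')'
  B -> y : B does not occur in the body -> contributes nothing
FOLLOW(B) = {), ;, c}
Count: 3

3


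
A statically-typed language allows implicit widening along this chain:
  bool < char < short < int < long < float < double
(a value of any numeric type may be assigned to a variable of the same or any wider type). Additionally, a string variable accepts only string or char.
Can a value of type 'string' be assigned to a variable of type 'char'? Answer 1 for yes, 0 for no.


Target variable type: char
Source value type: string
Rule: string cannot widen to any numeric type
Result: 0

0


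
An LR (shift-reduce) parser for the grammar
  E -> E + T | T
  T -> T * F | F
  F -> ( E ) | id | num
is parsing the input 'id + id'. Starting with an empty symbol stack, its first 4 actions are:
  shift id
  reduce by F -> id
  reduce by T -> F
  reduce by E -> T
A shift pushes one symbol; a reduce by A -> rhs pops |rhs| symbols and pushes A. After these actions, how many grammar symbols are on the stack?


Tracking the symbol stack through each action:
  Action 1: shift 'id' : push -> stack = [id] (size 1)
  Action 2: reduce by F -> id : pop 1, push F -> stack = [F] (size 1)
  Action 3: reduce by T -> F : pop 1, push T -> stack = [T] (size 1)
  Action 4: reduce by E -> T : pop 1, push E -> stack = [E] (size 1)
Final stack size: 1

1


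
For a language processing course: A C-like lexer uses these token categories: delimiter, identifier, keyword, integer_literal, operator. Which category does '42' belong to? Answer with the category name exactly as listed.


Token: '42'
Checking categories:
  identifier: no
  integer_literal: YES
  operator: no
  keyword: no
  delimiter: no
Category: integer_literal

integer_literal


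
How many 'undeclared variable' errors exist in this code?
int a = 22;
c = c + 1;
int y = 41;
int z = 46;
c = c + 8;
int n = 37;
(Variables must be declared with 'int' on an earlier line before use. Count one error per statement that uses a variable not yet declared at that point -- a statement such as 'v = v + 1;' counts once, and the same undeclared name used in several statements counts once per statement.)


Scanning code line by line:
  Line 1: declare 'a' -> declared = ['a']
  Line 2: use 'c' -> ERROR (undeclared)
  Line 3: declare 'y' -> declared = ['a', 'y']
  Line 4: declare 'z' -> declared = ['a', 'y', 'z']
  Line 5: use 'c' -> ERROR (undeclared)
  Line 6: declare 'n' -> declared = ['a', 'n', 'y', 'z']
Total undeclared variable errors: 2

2


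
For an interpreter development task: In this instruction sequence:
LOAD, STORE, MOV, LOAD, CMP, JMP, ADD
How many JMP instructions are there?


Scanning instruction sequence for JMP:
  Position 1: LOAD
  Position 2: STORE
  Position 3: MOV
  Position 4: LOAD
  Position 5: CMP
  Position 6: JMP <- MATCH
  Position 7: ADD
Matches at positions: [6]
Total JMP count: 1

1


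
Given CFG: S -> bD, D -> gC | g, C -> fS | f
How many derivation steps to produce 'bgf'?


Grammar: S -> bD, D -> gC | g, C -> fS | f
Deriving 'bgf':
Step 1: S -> bD => bD
Step 2: D -> gC => bgC
Step 3: C -> f => bgf
Total derivation steps: 3

3


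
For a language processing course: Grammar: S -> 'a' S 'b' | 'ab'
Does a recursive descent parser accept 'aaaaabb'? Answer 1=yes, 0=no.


Grammar accepts strings of the form a^n b^n (n >= 1)
Word: 'aaaaabb'
Counting: 5 a's and 2 b's
Check: 5 == 2? No
Mismatch: a-count != b-count
Rejected

0


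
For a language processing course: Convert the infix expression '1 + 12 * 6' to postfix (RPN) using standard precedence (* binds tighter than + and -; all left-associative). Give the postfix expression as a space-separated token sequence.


Applying the shunting-yard algorithm:
  Operand 1 -> output
  Push '+' onto operator stack -> op-stack: [+]
  Operand 12 -> output
  Push '*' onto operator stack -> op-stack: [+, *]
  Operand 6 -> output
  End of input: pop '*' to output
  End of input: pop '+' to output
Postfix result: 1 12 6 * +

1 12 6 * +


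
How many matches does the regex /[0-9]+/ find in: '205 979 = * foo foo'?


Pattern: /[0-9]+/ (int literals)
Input: '205 979 = * foo foo'
Scanning for matches:
  Match 1: '205'
  Match 2: '979'
Total matches: 2

2


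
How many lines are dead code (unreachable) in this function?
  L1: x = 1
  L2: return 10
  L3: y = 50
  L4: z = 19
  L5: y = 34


Analyzing control flow:
  L1: reachable (before return)
  L2: reachable (return statement)
  L3: DEAD (after return at L2)
  L4: DEAD (after return at L2)
  L5: DEAD (after return at L2)
Return at L2, total lines = 5
Dead lines: L3 through L5
Count: 3

3


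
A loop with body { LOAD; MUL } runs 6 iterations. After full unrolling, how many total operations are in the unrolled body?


Loop body operations: LOAD, MUL (2 ops per iteration)
Unrolling 6 iterations:
  Iteration 1: LOAD, MUL (2 ops)
  Iteration 2: LOAD, MUL (2 ops)
  Iteration 3: LOAD, MUL (2 ops)
  Iteration 4: LOAD, MUL (2 ops)
  Iteration 5: LOAD, MUL (2 ops)
  Iteration 6: LOAD, MUL (2 ops)
Total: 6 iterations * 2 ops/iter = 12 operations

12


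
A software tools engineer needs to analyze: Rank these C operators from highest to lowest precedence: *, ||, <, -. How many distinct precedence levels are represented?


Looking up precedence for each operator:
  * -> precedence 6
  || -> precedence 1
  < -> precedence 4
  - -> precedence 5
Sorted highest to lowest: *, -, <, ||
Distinct precedence values: [6, 5, 4, 1]
Number of distinct levels: 4

4


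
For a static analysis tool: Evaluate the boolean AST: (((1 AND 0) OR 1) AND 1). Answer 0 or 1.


Step 1: Evaluate inner node
  1 AND 0 = 0
Step 2: Evaluate next node
  0 OR 1 = 1
Step 3: Evaluate root node
  1 AND 1 = 1

1


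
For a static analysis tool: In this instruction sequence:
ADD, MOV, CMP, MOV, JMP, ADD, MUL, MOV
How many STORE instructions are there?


Scanning instruction sequence for STORE:
  Position 1: ADD
  Position 2: MOV
  Position 3: CMP
  Position 4: MOV
  Position 5: JMP
  Position 6: ADD
  Position 7: MUL
  Position 8: MOV
Matches at positions: []
Total STORE count: 0

0


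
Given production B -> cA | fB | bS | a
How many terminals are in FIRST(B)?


Production: B -> cA | fB | bS | a
Examining each alternative for leading terminals:
  B -> cA : first terminal = 'c'
  B -> fB : first terminal = 'f'
  B -> bS : first terminal = 'b'
  B -> a : first terminal = 'a'
FIRST(B) = {a, b, c, f}
Count: 4

4


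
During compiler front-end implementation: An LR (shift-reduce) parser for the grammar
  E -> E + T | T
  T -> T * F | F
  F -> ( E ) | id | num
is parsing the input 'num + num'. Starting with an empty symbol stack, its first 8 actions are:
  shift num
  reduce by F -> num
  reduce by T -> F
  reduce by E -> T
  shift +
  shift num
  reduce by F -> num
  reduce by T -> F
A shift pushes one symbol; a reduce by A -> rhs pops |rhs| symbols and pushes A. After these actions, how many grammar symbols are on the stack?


Tracking the symbol stack through each action:
  Action 1: shift 'num' : push -> stack = [num] (size 1)
  Action 2: reduce by F -> num : pop 1, push F -> stack = [F] (size 1)
  Action 3: reduce by T -> F : pop 1, push T -> stack = [T] (size 1)
  Action 4: reduce by E -> T : pop 1, push E -> stack = [E] (size 1)
  Action 5: shift '+' : push -> stack = [E, +] (size 2)
  Action 6: shift 'num' : push -> stack = [E, +, num] (size 3)
  Action 7: reduce by F -> num : pop 1, push F -> stack = [E, +, F] (size 3)
  Action 8: reduce by T -> F : pop 1, push T -> stack = [E, +, T] (size 3)
Final stack size: 3

3


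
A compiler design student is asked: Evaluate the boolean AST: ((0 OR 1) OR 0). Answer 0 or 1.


Step 1: Evaluate inner node
  0 OR 1 = 1
Step 2: Evaluate root node
  1 OR 0 = 1

1


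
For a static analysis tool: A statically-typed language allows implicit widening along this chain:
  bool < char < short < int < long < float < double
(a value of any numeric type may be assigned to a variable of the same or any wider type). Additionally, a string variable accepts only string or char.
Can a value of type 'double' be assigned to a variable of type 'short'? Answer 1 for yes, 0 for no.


Target variable type: short
Source value type: double
Numeric ranks: double=6, short=2
Widening allowed iff rank(source) <= rank(target): 6 <= 2? No
Result: 0

0


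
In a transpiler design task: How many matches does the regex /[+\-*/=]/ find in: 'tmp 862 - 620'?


Pattern: /[+\-*/=]/ (operators)
Input: 'tmp 862 - 620'
Scanning for matches:
  Match 1: '-'
Total matches: 1

1


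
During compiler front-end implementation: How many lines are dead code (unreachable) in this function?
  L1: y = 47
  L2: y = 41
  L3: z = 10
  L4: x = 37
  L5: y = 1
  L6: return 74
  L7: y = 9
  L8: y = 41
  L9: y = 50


Analyzing control flow:
  L1: reachable (before return)
  L2: reachable (before return)
  L3: reachable (before return)
  L4: reachable (before return)
  L5: reachable (before return)
  L6: reachable (return statement)
  L7: DEAD (after return at L6)
  L8: DEAD (after return at L6)
  L9: DEAD (after return at L6)
Return at L6, total lines = 9
Dead lines: L7 through L9
Count: 3

3


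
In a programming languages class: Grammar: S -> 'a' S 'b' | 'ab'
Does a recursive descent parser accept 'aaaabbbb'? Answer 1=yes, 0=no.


Grammar accepts strings of the form a^n b^n (n >= 1)
Word: 'aaaabbbb'
Counting: 4 a's and 4 b's
Check: 4 == 4? Yes
Derivation (S -> aSb applied 3 time(s), then S -> ab): S => aSb => aaSbb => aaaSbbb => aaaabbbb
Accepted

1


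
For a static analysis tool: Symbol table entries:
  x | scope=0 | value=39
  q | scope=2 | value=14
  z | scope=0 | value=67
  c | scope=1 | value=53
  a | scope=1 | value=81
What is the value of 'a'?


Searching symbol table for 'a':
  x | scope=0 | value=39
  q | scope=2 | value=14
  z | scope=0 | value=67
  c | scope=1 | value=53
  a | scope=1 | value=81 <- MATCH
Found 'a' at scope 1 with value 81

81


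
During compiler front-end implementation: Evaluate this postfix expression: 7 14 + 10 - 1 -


Processing tokens left to right:
Push 7, Push 14
Pop 7 and 14, compute 7 + 14 = 21, push 21
Push 10
Pop 21 and 10, compute 21 - 10 = 11, push 11
Push 1
Pop 11 and 1, compute 11 - 1 = 10, push 10
Stack result: 10

10


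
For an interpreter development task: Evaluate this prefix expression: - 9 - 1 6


Parsing prefix expression: - 9 - 1 6
Step 1: Innermost operation '- 1 6'
  1 - 6 = -5
Step 2: Outer operation '- 9 [-5]'
  9 - -5 = 14

14


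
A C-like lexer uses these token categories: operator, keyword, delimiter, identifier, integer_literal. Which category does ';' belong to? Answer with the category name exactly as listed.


Token: ';'
Checking categories:
  identifier: no
  integer_literal: no
  operator: no
  keyword: no
  delimiter: YES
Category: delimiter

delimiter


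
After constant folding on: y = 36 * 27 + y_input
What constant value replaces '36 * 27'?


Identifying constant sub-expression:
  Original: y = 36 * 27 + y_input
  36 and 27 are both compile-time constants
  Evaluating: 36 * 27 = 972
  After folding: y = 972 + y_input

972


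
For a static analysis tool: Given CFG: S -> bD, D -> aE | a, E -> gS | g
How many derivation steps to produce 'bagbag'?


Grammar: S -> bD, D -> aE | a, E -> gS | g
Deriving 'bagbag':
Step 1: S -> bD => bD
Step 2: D -> aE => baE
Step 3: E -> gS => bagS
Step 4: S -> bD => bagbD
Step 5: D -> aE => bagbaE
Step 6: E -> g => bagbag
Total derivation steps: 6

6


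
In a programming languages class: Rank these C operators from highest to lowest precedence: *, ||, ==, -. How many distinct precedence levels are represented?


Looking up precedence for each operator:
  * -> precedence 6
  || -> precedence 1
  == -> precedence 3
  - -> precedence 5
Sorted highest to lowest: *, -, ==, ||
Distinct precedence values: [6, 5, 3, 1]
Number of distinct levels: 4

4


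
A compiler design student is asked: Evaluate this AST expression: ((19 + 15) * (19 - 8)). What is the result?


Expression: ((19 + 15) * (19 - 8))
Evaluating step by step:
  19 + 15 = 34
  19 - 8 = 11
  34 * 11 = 374
Result: 374

374


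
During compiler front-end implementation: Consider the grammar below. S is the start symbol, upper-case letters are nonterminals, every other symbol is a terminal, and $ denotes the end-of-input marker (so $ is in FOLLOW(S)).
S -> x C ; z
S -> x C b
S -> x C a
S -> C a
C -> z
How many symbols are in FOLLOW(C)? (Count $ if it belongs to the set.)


S is the start symbol and does not occur in any rule body, so FOLLOW(S) = {$}.
Examining every occurrence of C in a rule body:
  S -> x C ; z : C is followed by terminal ';' -> add ';'
  S -> x C b : C is followed by terminal 'b' -> add 'b'
  S -> x C a : C is followed by terminal 'a' -> add 'a'
  S -> C a : C is followed by terminal 'a' -> add 'a' (already in the set)
  C -> z : C does not occur in the body -> contributes nothing
FOLLOW(C) = {;, a, b}
Count: 3

3


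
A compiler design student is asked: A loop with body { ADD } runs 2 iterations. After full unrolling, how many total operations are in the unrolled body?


Loop body operations: ADD (1 op per iteration)
Unrolling 2 iterations:
  Iteration 1: ADD (1 ops)
  Iteration 2: ADD (1 ops)
Total: 2 iterations * 1 ops/iter = 2 operations

2


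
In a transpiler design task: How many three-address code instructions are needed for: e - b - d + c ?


Expression: e - b - d + c
Generating three-address code (respecting * over +/- precedence):
  Instruction 1: t1 = e - b
  Instruction 2: t2 = t1 - d
  Instruction 3: t3 = t2 + c
Total instructions: 3

3


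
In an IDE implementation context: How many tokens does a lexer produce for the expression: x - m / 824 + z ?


Scanning 'x - m / 824 + z'
Token 1: 'x' -> identifier
Token 2: '-' -> operator
Token 3: 'm' -> identifier
Token 4: '/' -> operator
Token 5: '824' -> integer_literal
Token 6: '+' -> operator
Token 7: 'z' -> identifier
Total tokens: 7

7


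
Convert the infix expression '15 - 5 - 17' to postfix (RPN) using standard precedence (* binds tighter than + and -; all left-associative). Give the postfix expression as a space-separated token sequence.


Applying the shunting-yard algorithm:
  Operand 15 -> output
  Push '-' onto operator stack -> op-stack: [-]
  Operand 5 -> output
  See '-' (prec 1); top '-' (prec 1) >= it -> pop '-' to output
  Push '-' onto operator stack -> op-stack: [-]
  Operand 17 -> output
  End of input: pop '-' to output
Postfix result: 15 5 - 17 -

15 5 - 17 -


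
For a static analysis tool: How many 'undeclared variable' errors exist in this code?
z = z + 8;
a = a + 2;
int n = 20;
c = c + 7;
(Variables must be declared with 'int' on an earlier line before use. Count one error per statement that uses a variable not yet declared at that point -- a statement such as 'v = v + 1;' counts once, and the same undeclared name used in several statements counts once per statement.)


Scanning code line by line:
  Line 1: use 'z' -> ERROR (undeclared)
  Line 2: use 'a' -> ERROR (undeclared)
  Line 3: declare 'n' -> declared = ['n']
  Line 4: use 'c' -> ERROR (undeclared)
Total undeclared variable errors: 3

3


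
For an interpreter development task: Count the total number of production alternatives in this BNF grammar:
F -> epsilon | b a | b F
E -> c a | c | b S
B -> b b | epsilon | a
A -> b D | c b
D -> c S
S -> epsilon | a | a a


Counting alternatives per rule:
  F: 3 alternative(s)
  E: 3 alternative(s)
  B: 3 alternative(s)
  A: 2 alternative(s)
  D: 1 alternative(s)
  S: 3 alternative(s)
Sum: 3 + 3 + 3 + 2 + 1 + 3 = 15

15


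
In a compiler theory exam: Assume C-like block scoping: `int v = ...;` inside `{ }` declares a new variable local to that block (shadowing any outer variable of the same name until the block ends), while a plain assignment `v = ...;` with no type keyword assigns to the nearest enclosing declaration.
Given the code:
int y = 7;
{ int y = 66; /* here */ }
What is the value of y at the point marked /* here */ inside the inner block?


Analyzing scoping rules:
Outer scope: declares y = 7
Inner block: 'int y = 66;' declares a NEW y that shadows the outer one
Inside the block the inner declaration is in scope -> 66
Result: 66

66


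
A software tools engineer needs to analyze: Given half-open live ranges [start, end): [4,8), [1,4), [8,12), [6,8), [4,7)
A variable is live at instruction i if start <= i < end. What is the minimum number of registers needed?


Live ranges:
  Var0: [4, 8)
  Var1: [1, 4)
  Var2: [8, 12)
  Var3: [6, 8)
  Var4: [4, 7)
Sweep-line events (position, delta, active):
  pos=1 start -> active=1
  pos=4 end -> active=0
  pos=4 start -> active=1
  pos=4 start -> active=2
  pos=6 start -> active=3
  pos=7 end -> active=2
  pos=8 end -> active=1
  pos=8 end -> active=0
  pos=8 start -> active=1
  pos=12 end -> active=0
Maximum simultaneous active: 3
Minimum registers needed: 3

3


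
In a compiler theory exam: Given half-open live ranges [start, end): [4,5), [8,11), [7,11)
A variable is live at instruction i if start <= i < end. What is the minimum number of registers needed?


Live ranges:
  Var0: [4, 5)
  Var1: [8, 11)
  Var2: [7, 11)
Sweep-line events (position, delta, active):
  pos=4 start -> active=1
  pos=5 end -> active=0
  pos=7 start -> active=1
  pos=8 start -> active=2
  pos=11 end -> active=1
  pos=11 end -> active=0
Maximum simultaneous active: 2
Minimum registers needed: 2

2


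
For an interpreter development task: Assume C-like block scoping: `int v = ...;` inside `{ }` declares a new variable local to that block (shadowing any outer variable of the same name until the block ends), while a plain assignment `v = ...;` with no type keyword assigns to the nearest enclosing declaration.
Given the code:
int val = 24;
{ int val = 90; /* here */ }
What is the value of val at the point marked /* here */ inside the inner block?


Analyzing scoping rules:
Outer scope: declares val = 24
Inner block: 'int val = 90;' declares a NEW val that shadows the outer one
Inside the block the inner declaration is in scope -> 90
Result: 90

90


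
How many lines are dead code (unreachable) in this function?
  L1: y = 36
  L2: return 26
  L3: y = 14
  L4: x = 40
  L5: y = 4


Analyzing control flow:
  L1: reachable (before return)
  L2: reachable (return statement)
  L3: DEAD (after return at L2)
  L4: DEAD (after return at L2)
  L5: DEAD (after return at L2)
Return at L2, total lines = 5
Dead lines: L3 through L5
Count: 3

3


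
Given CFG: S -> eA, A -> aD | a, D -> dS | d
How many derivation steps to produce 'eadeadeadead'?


Grammar: S -> eA, A -> aD | a, D -> dS | d
Deriving 'eadeadeadead':
Step 1: S -> eA => eA
Step 2: A -> aD => eaD
Step 3: D -> dS => eadS
Step 4: S -> eA => eadeA
Step 5: A -> aD => eadeaD
Step 6: D -> dS => eadeadS
Step 7: S -> eA => eadeadeA
Step 8: A -> aD => eadeadeaD
Step 9: D -> dS => eadeadeadS
Step 10: S -> eA => eadeadeadeA
Step 11: A -> aD => eadeadeadeaD
Step 12: D -> d => eadeadeadead
Total derivation steps: 12

12


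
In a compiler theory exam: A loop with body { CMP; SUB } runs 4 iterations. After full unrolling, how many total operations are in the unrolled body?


Loop body operations: CMP, SUB (2 ops per iteration)
Unrolling 4 iterations:
  Iteration 1: CMP, SUB (2 ops)
  Iteration 2: CMP, SUB (2 ops)
  Iteration 3: CMP, SUB (2 ops)
  Iteration 4: CMP, SUB (2 ops)
Total: 4 iterations * 2 ops/iter = 8 operations

8


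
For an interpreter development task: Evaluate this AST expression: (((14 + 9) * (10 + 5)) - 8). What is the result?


Expression: (((14 + 9) * (10 + 5)) - 8)
Evaluating step by step:
  14 + 9 = 23
  10 + 5 = 15
  23 * 15 = 345
  345 - 8 = 337
Result: 337

337


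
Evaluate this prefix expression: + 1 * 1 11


Parsing prefix expression: + 1 * 1 11
Step 1: Innermost operation '* 1 11'
  1 * 11 = 11
Step 2: Outer operation '+ 1 [11]'
  1 + 11 = 12

12


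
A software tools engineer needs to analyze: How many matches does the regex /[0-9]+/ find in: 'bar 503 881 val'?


Pattern: /[0-9]+/ (int literals)
Input: 'bar 503 881 val'
Scanning for matches:
  Match 1: '503'
  Match 2: '881'
Total matches: 2

2


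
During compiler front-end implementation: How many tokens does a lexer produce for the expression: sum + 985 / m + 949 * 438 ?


Scanning 'sum + 985 / m + 949 * 438'
Token 1: 'sum' -> identifier
Token 2: '+' -> operator
Token 3: '985' -> integer_literal
Token 4: '/' -> operator
Token 5: 'm' -> identifier
Token 6: '+' -> operator
Token 7: '949' -> integer_literal
Token 8: '*' -> operator
Token 9: '438' -> integer_literal
Total tokens: 9

9


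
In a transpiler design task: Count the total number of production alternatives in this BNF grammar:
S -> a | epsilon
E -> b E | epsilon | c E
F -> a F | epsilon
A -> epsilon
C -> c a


Counting alternatives per rule:
  S: 2 alternative(s)
  E: 3 alternative(s)
  F: 2 alternative(s)
  A: 1 alternative(s)
  C: 1 alternative(s)
Sum: 2 + 3 + 2 + 1 + 1 = 9

9


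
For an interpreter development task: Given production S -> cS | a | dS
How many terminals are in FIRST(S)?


Production: S -> cS | a | dS
Examining each alternative for leading terminals:
  S -> cS : first terminal = 'c'
  S -> a : first terminal = 'a'
  S -> dS : first terminal = 'd'
FIRST(S) = {a, c, d}
Count: 3

3


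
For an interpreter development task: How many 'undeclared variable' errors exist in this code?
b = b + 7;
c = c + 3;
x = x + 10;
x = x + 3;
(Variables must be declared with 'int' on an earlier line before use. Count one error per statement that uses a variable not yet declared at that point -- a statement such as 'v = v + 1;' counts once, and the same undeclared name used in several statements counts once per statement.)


Scanning code line by line:
  Line 1: use 'b' -> ERROR (undeclared)
  Line 2: use 'c' -> ERROR (undeclared)
  Line 3: use 'x' -> ERROR (undeclared)
  Line 4: use 'x' -> ERROR (undeclared)
Total undeclared variable errors: 4

4


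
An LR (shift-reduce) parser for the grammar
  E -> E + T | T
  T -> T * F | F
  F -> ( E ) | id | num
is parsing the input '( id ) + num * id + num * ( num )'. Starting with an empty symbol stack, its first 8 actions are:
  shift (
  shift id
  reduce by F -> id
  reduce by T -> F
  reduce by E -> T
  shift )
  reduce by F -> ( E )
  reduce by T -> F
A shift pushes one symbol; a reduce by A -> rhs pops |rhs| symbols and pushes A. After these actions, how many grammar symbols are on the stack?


Tracking the symbol stack through each action:
  Action 1: shift '(' : push -> stack = [(] (size 1)
  Action 2: shift 'id' : push -> stack = [(, id] (size 2)
  Action 3: reduce by F -> id : pop 1, push F -> stack = [(, F] (size 2)
  Action 4: reduce by T -> F : pop 1, push T -> stack = [(, T] (size 2)
  Action 5: reduce by E -> T : pop 1, push E -> stack = [(, E] (size 2)
  Action 6: shift ')' : push -> stack = [(, E, )] (size 3)
  Action 7: reduce by F -> ( E ) : pop 3, push F -> stack = [F] (size 1)
  Action 8: reduce by T -> F : pop 1, push T -> stack = [T] (size 1)
Final stack size: 1

1


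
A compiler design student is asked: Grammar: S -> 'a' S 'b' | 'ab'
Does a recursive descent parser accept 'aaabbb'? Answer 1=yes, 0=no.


Grammar accepts strings of the form a^n b^n (n >= 1)
Word: 'aaabbb'
Counting: 3 a's and 3 b's
Check: 3 == 3? Yes
Derivation (S -> aSb applied 2 time(s), then S -> ab): S => aSb => aaSbb => aaabbb
Accepted

1


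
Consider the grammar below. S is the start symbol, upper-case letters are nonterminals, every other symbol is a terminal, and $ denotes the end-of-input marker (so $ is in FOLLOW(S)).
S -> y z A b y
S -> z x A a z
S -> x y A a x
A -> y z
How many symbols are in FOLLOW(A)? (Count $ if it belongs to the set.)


S is the start symbol and does not occur in any rule body, so FOLLOW(S) = {$}.
Examining every occurrence of A in a rule body:
  S -> y z A b y : A is followed by terminal 'b' -> add 'b'
  S -> z x A a z : A is followed by terminal 'a' -> add 'a'
  S -> x y A a x : A is followed by terminal 'a' -> add 'a' (already in the set)
  A -> y z : A does not occur in the body -> contributes nothing
FOLLOW(A) = {a, b}
Count: 2

2


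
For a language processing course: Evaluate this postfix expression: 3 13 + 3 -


Processing tokens left to right:
Push 3, Push 13
Pop 3 and 13, compute 3 + 13 = 16, push 16
Push 3
Pop 16 and 3, compute 16 - 3 = 13, push 13
Stack result: 13

13


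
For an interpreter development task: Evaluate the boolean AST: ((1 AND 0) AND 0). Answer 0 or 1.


Step 1: Evaluate inner node
  1 AND 0 = 0
Step 2: Evaluate root node
  0 AND 0 = 0

0


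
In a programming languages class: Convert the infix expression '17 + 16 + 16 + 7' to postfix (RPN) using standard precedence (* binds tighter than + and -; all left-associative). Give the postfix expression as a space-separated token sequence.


Applying the shunting-yard algorithm:
  Operand 17 -> output
  Push '+' onto operator stack -> op-stack: [+]
  Operand 16 -> output
  See '+' (prec 1); top '+' (prec 1) >= it -> pop '+' to output
  Push '+' onto operator stack -> op-stack: [+]
  Operand 16 -> output
  See '+' (prec 1); top '+' (prec 1) >= it -> pop '+' to output
  Push '+' onto operator stack -> op-stack: [+]
  Operand 7 -> output
  End of input: pop '+' to output
Postfix result: 17 16 + 16 + 7 +

17 16 + 16 + 7 +


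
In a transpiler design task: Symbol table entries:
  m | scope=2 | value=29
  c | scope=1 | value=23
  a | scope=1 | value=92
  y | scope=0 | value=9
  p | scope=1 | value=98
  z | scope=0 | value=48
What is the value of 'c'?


Searching symbol table for 'c':
  m | scope=2 | value=29
  c | scope=1 | value=23 <- MATCH
  a | scope=1 | value=92
  y | scope=0 | value=9
  p | scope=1 | value=98
  z | scope=0 | value=48
Found 'c' at scope 1 with value 23

23


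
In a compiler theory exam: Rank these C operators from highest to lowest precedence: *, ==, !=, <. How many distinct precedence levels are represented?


Looking up precedence for each operator:
  * -> precedence 6
  == -> precedence 3
  != -> precedence 3
  < -> precedence 4
Sorted highest to lowest: *, <, ==, !=
Distinct precedence values: [6, 4, 3]
Number of distinct levels: 3

3


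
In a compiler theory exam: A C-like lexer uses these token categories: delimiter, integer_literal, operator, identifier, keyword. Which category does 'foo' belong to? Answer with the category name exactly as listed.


Token: 'foo'
Checking categories:
  identifier: YES
  integer_literal: no
  operator: no
  keyword: no
  delimiter: no
Category: identifier

identifier


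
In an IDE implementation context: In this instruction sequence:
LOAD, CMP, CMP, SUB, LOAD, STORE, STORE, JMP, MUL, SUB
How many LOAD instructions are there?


Scanning instruction sequence for LOAD:
  Position 1: LOAD <- MATCH
  Position 2: CMP
  Position 3: CMP
  Position 4: SUB
  Position 5: LOAD <- MATCH
  Position 6: STORE
  Position 7: STORE
  Position 8: JMP
  Position 9: MUL
  Position 10: SUB
Matches at positions: [1, 5]
Total LOAD count: 2

2


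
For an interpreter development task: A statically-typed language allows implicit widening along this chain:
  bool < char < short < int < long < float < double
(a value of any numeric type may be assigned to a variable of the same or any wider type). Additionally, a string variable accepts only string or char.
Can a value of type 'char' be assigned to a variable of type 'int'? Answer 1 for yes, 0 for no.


Target variable type: int
Source value type: char
Numeric ranks: char=1, int=3
Widening allowed iff rank(source) <= rank(target): 1 <= 3? Yes
Result: 1

1


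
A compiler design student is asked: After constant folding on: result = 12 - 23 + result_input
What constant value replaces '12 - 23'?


Identifying constant sub-expression:
  Original: result = 12 - 23 + result_input
  12 and 23 are both compile-time constants
  Evaluating: 12 - 23 = -11
  After folding: result = -11 + result_input

-11


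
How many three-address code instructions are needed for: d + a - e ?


Expression: d + a - e
Generating three-address code (respecting * over +/- precedence):
  Instruction 1: t1 = d + a
  Instruction 2: t2 = t1 - e
Total instructions: 2

2


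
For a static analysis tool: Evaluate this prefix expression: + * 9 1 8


Parsing prefix expression: + * 9 1 8
Step 1: Innermost operation '* 9 1'
  9 * 1 = 9
Step 2: Outer operation '+ [9] 8'
  9 + 8 = 17

17


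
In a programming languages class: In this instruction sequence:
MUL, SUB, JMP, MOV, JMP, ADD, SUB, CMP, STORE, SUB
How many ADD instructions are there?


Scanning instruction sequence for ADD:
  Position 1: MUL
  Position 2: SUB
  Position 3: JMP
  Position 4: MOV
  Position 5: JMP
  Position 6: ADD <- MATCH
  Position 7: SUB
  Position 8: CMP
  Position 9: STORE
  Position 10: SUB
Matches at positions: [6]
Total ADD count: 1

1


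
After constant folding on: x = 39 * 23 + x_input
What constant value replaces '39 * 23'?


Identifying constant sub-expression:
  Original: x = 39 * 23 + x_input
  39 and 23 are both compile-time constants
  Evaluating: 39 * 23 = 897
  After folding: x = 897 + x_input

897


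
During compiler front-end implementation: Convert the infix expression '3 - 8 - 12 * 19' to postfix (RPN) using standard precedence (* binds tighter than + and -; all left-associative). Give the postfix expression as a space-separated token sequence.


Applying the shunting-yard algorithm:
  Operand 3 -> output
  Push '-' onto operator stack -> op-stack: [-]
  Operand 8 -> output
  See '-' (prec 1); top '-' (prec 1) >= it -> pop '-' to output
  Push '-' onto operator stack -> op-stack: [-]
  Operand 12 -> output
  Push '*' onto operator stack -> op-stack: [-, *]
  Operand 19 -> output
  End of input: pop '*' to output
  End of input: pop '-' to output
Postfix result: 3 8 - 12 19 * -

3 8 - 12 19 * -


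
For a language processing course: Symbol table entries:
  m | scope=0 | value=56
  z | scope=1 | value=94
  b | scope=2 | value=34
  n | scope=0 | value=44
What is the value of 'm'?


Searching symbol table for 'm':
  m | scope=0 | value=56 <- MATCH
  z | scope=1 | value=94
  b | scope=2 | value=34
  n | scope=0 | value=44
Found 'm' at scope 0 with value 56

56


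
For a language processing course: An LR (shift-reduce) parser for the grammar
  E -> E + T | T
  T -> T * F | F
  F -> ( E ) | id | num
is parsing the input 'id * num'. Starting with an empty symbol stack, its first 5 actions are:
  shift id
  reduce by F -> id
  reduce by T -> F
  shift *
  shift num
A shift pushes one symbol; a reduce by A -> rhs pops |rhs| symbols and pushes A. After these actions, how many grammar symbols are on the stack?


Tracking the symbol stack through each action:
  Action 1: shift 'id' : push -> stack = [id] (size 1)
  Action 2: reduce by F -> id : pop 1, push F -> stack = [F] (size 1)
  Action 3: reduce by T -> F : pop 1, push T -> stack = [T] (size 1)
  Action 4: shift '*' : push -> stack = [T, *] (size 2)
  Action 5: shift 'num' : push -> stack = [T, *, num] (size 3)
Final stack size: 3

3


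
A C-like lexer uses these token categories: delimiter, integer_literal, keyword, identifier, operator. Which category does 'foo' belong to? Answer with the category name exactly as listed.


Token: 'foo'
Checking categories:
  identifier: YES
  integer_literal: no
  operator: no
  keyword: no
  delimiter: no
Category: identifier

identifier


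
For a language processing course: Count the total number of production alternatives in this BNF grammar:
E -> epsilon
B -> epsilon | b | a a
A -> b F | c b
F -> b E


Counting alternatives per rule:
  E: 1 alternative(s)
  B: 3 alternative(s)
  A: 2 alternative(s)
  F: 1 alternative(s)
Sum: 1 + 3 + 2 + 1 = 7

7


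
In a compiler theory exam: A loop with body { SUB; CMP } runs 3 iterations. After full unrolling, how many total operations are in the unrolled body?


Loop body operations: SUB, CMP (2 ops per iteration)
Unrolling 3 iterations:
  Iteration 1: SUB, CMP (2 ops)
  Iteration 2: SUB, CMP (2 ops)
  Iteration 3: SUB, CMP (2 ops)
Total: 3 iterations * 2 ops/iter = 6 operations

6


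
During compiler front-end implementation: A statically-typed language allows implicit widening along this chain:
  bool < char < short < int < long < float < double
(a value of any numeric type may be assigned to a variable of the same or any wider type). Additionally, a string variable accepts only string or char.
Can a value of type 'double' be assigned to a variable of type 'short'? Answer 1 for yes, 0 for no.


Target variable type: short
Source value type: double
Numeric ranks: double=6, short=2
Widening allowed iff rank(source) <= rank(target): 6 <= 2? No
Result: 0

0
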